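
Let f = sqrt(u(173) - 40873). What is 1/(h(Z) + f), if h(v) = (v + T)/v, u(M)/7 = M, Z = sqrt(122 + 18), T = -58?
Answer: 35/(35 - 29*sqrt(35) + 35*I*sqrt(39662)) ≈ -9.8341e-5 - 0.0050193*I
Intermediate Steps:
Z = 2*sqrt(35) (Z = sqrt(140) = 2*sqrt(35) ≈ 11.832)
u(M) = 7*M
h(v) = (-58 + v)/v (h(v) = (v - 58)/v = (-58 + v)/v)
f = I*sqrt(39662) (f = sqrt(7*173 - 40873) = sqrt(1211 - 40873) = sqrt(-39662) = I*sqrt(39662) ≈ 199.15*I)
1/(h(Z) + f) = 1/((-58 + 2*sqrt(35))/((2*sqrt(35))) + I*sqrt(39662)) = 1/((sqrt(35)/70)*(-58 + 2*sqrt(35)) + I*sqrt(39662)) = 1/(sqrt(35)*(-58 + 2*sqrt(35))/70 + I*sqrt(39662)) = 1/(I*sqrt(39662) + sqrt(35)*(-58 + 2*sqrt(35))/70)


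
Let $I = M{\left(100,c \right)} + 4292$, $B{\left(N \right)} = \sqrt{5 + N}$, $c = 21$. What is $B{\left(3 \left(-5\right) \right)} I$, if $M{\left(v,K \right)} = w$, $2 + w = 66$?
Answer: $4356 i \sqrt{10} \approx 13775.0 i$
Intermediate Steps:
$w = 64$ ($w = -2 + 66 = 64$)
$M{\left(v,K \right)} = 64$
$I = 4356$ ($I = 64 + 4292 = 4356$)
$B{\left(3 \left(-5\right) \right)} I = \sqrt{5 + 3 \left(-5\right)} 4356 = \sqrt{5 - 15} \cdot 4356 = \sqrt{-10} \cdot 4356 = i \sqrt{10} \cdot 4356 = 4356 i \sqrt{10}$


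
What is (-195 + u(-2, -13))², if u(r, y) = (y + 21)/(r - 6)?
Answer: 38416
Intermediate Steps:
u(r, y) = (21 + y)/(-6 + r)
(-195 + u(-2, -13))² = (-195 + (21 - 13)/(-6 - 2))² = (-195 + 8/(-8))² = (-195 - ⅛*8)² = (-195 - 1)² = (-196)² = 38416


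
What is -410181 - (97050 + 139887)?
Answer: -647118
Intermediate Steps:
-410181 - (97050 + 139887) = -410181 - 1*236937 = -410181 - 236937 = -647118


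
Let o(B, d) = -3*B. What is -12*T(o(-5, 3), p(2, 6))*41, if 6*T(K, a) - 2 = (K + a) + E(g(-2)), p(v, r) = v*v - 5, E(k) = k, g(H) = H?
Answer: -1148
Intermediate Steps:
p(v, r) = -5 + v**2 (p(v, r) = v**2 - 5 = -5 + v**2)
T(K, a) = K/6 + a/6 (T(K, a) = 1/3 + ((K + a) - 2)/6 = 1/3 + (-2 + K + a)/6 = 1/3 + (-1/3 + K/6 + a/6) = K/6 + a/6)
-12*T(o(-5, 3), p(2, 6))*41 = -12*((-3*(-5))/6 + (-5 + 2**2)/6)*41 = -12*((1/6)*15 + (-5 + 4)/6)*41 = -12*(5/2 + (1/6)*(-1))*41 = -12*(5/2 - 1/6)*41 = -12*7/3*41 = -28*41 = -1148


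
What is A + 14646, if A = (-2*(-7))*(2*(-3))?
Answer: 14562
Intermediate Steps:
A = -84 (A = 14*(-6) = -84)
A + 14646 = -84 + 14646 = 14562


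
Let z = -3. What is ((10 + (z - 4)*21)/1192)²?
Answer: 18769/1420864 ≈ 0.013210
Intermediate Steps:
((10 + (z - 4)*21)/1192)² = ((10 + (-3 - 4)*21)/1192)² = ((10 - 7*21)*(1/1192))² = ((10 - 147)*(1/1192))² = (-137*1/1192)² = (-137/1192)² = 18769/1420864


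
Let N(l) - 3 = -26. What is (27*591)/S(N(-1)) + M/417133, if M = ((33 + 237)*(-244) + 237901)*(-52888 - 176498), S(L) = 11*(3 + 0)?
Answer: -431832569739/4588463 ≈ -94113.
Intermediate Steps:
N(l) = -23 (N(l) = 3 - 26 = -23)
S(L) = 33 (S(L) = 11*3 = 33)
M = -39459209106 (M = (270*(-244) + 237901)*(-229386) = (-65880 + 237901)*(-229386) = 172021*(-229386) = -39459209106)
(27*591)/S(N(-1)) + M/417133 = (27*591)/33 - 39459209106/417133 = 15957*(1/33) - 39459209106*1/417133 = 5319/11 - 39459209106/417133 = -431832569739/4588463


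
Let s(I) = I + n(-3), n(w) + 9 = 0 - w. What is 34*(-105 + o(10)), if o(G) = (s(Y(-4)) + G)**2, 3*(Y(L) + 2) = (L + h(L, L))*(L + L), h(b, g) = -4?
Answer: 134470/9 ≈ 14941.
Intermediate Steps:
n(w) = -9 - w (n(w) = -9 + (0 - w) = -9 - w)
Y(L) = -2 + 2*L*(-4 + L)/3 (Y(L) = -2 + ((L - 4)*(L + L))/3 = -2 + ((-4 + L)*(2*L))/3 = -2 + (2*L*(-4 + L))/3 = -2 + 2*L*(-4 + L)/3)
s(I) = -6 + I (s(I) = I + (-9 - 1*(-3)) = I + (-9 + 3) = I - 6 = -6 + I)
o(G) = (40/3 + G)**2 (o(G) = ((-6 + (-2 - 8/3*(-4) + (2/3)*(-4)**2)) + G)**2 = ((-6 + (-2 + 32/3 + (2/3)*16)) + G)**2 = ((-6 + (-2 + 32/3 + 32/3)) + G)**2 = ((-6 + 58/3) + G)**2 = (40/3 + G)**2)
34*(-105 + o(10)) = 34*(-105 + (40 + 3*10)**2/9) = 34*(-105 + (40 + 30)**2/9) = 34*(-105 + (1/9)*70**2) = 34*(-105 + (1/9)*4900) = 34*(-105 + 4900/9) = 34*(3955/9) = 134470/9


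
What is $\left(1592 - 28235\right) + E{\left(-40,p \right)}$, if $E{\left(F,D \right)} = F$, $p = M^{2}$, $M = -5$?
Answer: $-26683$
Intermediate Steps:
$p = 25$ ($p = \left(-5\right)^{2} = 25$)
$\left(1592 - 28235\right) + E{\left(-40,p \right)} = \left(1592 - 28235\right) - 40 = -26643 - 40 = -26683$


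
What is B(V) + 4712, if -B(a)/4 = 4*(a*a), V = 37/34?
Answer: 1356292/289 ≈ 4693.1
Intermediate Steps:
V = 37/34 (V = 37*(1/34) = 37/34 ≈ 1.0882)
B(a) = -16*a**2 (B(a) = -16*a*a = -16*a**2)
B(V) + 4712 = -16*(37/34)**2 + 4712 = -16*1369/1156 + 4712 = -5476/289 + 4712 = 1356292/289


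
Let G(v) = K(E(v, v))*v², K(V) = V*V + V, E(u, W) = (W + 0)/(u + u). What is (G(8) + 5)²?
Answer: 2809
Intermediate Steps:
E(u, W) = W/(2*u) (E(u, W) = W/((2*u)) = W*(1/(2*u)) = W/(2*u))
K(V) = V + V² (K(V) = V² + V = V + V²)
G(v) = 3*v²/4 (G(v) = ((v/(2*v))*(1 + v/(2*v)))*v² = ((1 + ½)/2)*v² = ((½)*(3/2))*v² = 3*v²/4)
(G(8) + 5)² = ((¾)*8² + 5)² = ((¾)*64 + 5)² = (48 + 5)² = 53² = 2809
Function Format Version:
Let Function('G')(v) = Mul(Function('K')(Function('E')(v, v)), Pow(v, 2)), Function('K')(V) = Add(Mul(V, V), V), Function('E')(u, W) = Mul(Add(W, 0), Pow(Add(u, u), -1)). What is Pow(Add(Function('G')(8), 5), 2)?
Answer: 2809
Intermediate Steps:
Function('E')(u, W) = Mul(Rational(1, 2), W, Pow(u, -1)) (Function('E')(u, W) = Mul(W, Pow(Mul(2, u), -1)) = Mul(W, Mul(Rational(1, 2), Pow(u, -1))) = Mul(Rational(1, 2), W, Pow(u, -1)))
Function('K')(V) = Add(V, Pow(V, 2)) (Function('K')(V) = Add(Pow(V, 2), V) = Add(V, Pow(V, 2)))
Function('G')(v) = Mul(Rational(3, 4), Pow(v, 2)) (Function('G')(v) = Mul(Mul(Mul(Rational(1, 2), v, Pow(v, -1)), Add(1, Mul(Rational(1, 2), v, Pow(v, -1)))), Pow(v, 2)) = Mul(Mul(Rational(1, 2), Add(1, Rational(1, 2))), Pow(v, 2)) = Mul(Mul(Rational(1, 2), Rational(3, 2)), Pow(v, 2)) = Mul(Rational(3, 4), Pow(v, 2)))
Pow(Add(Function('G')(8), 5), 2) = Pow(Add(Mul(Rational(3, 4), Pow(8, 2)), 5), 2) = Pow(Add(Mul(Rational(3, 4), 64), 5), 2) = Pow(Add(48, 5), 2) = Pow(53, 2) = 2809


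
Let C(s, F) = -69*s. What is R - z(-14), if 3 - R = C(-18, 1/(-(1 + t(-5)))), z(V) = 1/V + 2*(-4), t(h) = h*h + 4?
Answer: -17233/14 ≈ -1230.9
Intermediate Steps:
t(h) = 4 + h² (t(h) = h² + 4 = 4 + h²)
z(V) = -8 + 1/V (z(V) = 1/V - 8 = -8 + 1/V)
R = -1239 (R = 3 - (-69)*(-18) = 3 - 1*1242 = 3 - 1242 = -1239)
R - z(-14) = -1239 - (-8 + 1/(-14)) = -1239 - (-8 - 1/14) = -1239 - 1*(-113/14) = -1239 + 113/14 = -17233/14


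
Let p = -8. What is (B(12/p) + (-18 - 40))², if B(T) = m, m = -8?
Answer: 4356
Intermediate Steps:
B(T) = -8
(B(12/p) + (-18 - 40))² = (-8 + (-18 - 40))² = (-8 - 58)² = (-66)² = 4356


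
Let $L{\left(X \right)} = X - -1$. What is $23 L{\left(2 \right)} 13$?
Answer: $897$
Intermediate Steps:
$L{\left(X \right)} = 1 + X$ ($L{\left(X \right)} = X + 1 = 1 + X$)
$23 L{\left(2 \right)} 13 = 23 \left(1 + 2\right) 13 = 23 \cdot 3 \cdot 13 = 69 \cdot 13 = 897$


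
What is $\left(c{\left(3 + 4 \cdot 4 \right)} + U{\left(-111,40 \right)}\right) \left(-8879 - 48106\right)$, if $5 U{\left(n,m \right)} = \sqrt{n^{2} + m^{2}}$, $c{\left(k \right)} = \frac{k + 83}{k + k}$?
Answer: $- \frac{2906235}{19} - 11397 \sqrt{13921} \approx -1.4977 \cdot 10^{6}$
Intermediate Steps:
$c{\left(k \right)} = \frac{83 + k}{2 k}$
$U{\left(n,m \right)} = \frac{\sqrt{m^{2} + n^{2}}}{5}$ ($U{\left(n,m \right)} = \frac{\sqrt{n^{2} + m^{2}}}{5} = \frac{\sqrt{m^{2} + n^{2}}}{5}$)
$\left(c{\left(3 + 4 \cdot 4 \right)} + U{\left(-111,40 \right)}\right) \left(-8879 - 48106\right) = \left(\frac{83 + \left(3 + 4 \cdot 4\right)}{2 \left(3 + 4 \cdot 4\right)} + \frac{\sqrt{40^{2} + \left(-111\right)^{2}}}{5}\right) \left(-8879 - 48106\right) = \left(\frac{83 + \left(3 + 16\right)}{2 \left(3 + 16\right)} + \frac{\sqrt{1600 + 12321}}{5}\right) \left(-56985\right) = \left(\frac{83 + 19}{2 \cdot 19} + \frac{\sqrt{13921}}{5}\right) \left(-56985\right) = \left(\frac{1}{2} \cdot \frac{1}{19} \cdot 102 + \frac{\sqrt{13921}}{5}\right) \left(-56985\right) = \left(\frac{51}{19} + \frac{\sqrt{13921}}{5}\right) \left(-56985\right) = - \frac{2906235}{19} - 11397 \sqrt{13921}$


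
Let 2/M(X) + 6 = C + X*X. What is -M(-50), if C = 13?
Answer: -2/2507 ≈ -0.00079777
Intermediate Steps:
M(X) = 2/(7 + X**2) (M(X) = 2/(-6 + (13 + X*X)) = 2/(-6 + (13 + X**2)) = 2/(7 + X**2))
-M(-50) = -2/(7 + (-50)**2) = -2/(7 + 2500) = -2/2507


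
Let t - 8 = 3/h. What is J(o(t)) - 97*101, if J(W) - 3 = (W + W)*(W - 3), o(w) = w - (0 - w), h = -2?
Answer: -9534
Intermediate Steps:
t = 13/2 (t = 8 + 3/(-2) = 8 + 3*(-½) = 8 - 3/2 = 13/2 ≈ 6.5000)
o(w) = 2*w (o(w) = w - (-1)*w = w + w = 2*w)
J(W) = 3 + 2*W*(-3 + W) (J(W) = 3 + (W + W)*(W - 3) = 3 + (2*W)*(-3 + W) = 3 + 2*W*(-3 + W))
J(o(t)) - 97*101 = (3 - 12*13/2 + 2*(2*(13/2))²) - 97*101 = (3 - 6*13 + 2*13²) - 9797 = (3 - 78 + 2*169) - 9797 = (3 - 78 + 338) - 9797 = 263 - 9797 = -9534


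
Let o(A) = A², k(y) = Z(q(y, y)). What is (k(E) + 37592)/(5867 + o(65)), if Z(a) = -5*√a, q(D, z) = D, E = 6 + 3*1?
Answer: 37577/10092 ≈ 3.7234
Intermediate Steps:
E = 9 (E = 6 + 3 = 9)
k(y) = -5*√y
(k(E) + 37592)/(5867 + o(65)) = (-5*√9 + 37592)/(5867 + 65²) = (-5*3 + 37592)/(5867 + 4225) = (-15 + 37592)/10092 = 37577*(1/10092) = 37577/10092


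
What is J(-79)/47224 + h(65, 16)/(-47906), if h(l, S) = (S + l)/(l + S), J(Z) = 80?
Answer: 473157/282789118 ≈ 0.0016732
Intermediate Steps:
h(l, S) = 1 (h(l, S) = (S + l)/(S + l) = 1)
J(-79)/47224 + h(65, 16)/(-47906) = 80/47224 + 1/(-47906) = 80*(1/47224) + 1*(-1/47906) = 10/5903 - 1/47906 = 473157/282789118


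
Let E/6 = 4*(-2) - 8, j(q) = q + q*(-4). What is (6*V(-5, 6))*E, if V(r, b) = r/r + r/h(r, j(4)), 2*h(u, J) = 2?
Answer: 2304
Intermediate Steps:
j(q) = -3*q (j(q) = q - 4*q = -3*q)
h(u, J) = 1 (h(u, J) = (½)*2 = 1)
V(r, b) = 1 + r (V(r, b) = r/r + r/1 = 1 + r*1 = 1 + r)
E = -96 (E = 6*(4*(-2) - 8) = 6*(-8 - 8) = 6*(-16) = -96)
(6*V(-5, 6))*E = (6*(1 - 5))*(-96) = (6*(-4))*(-96) = -24*(-96) = 2304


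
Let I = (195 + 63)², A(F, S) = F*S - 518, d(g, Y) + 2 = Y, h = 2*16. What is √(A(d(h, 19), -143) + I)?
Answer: √63615 ≈ 252.22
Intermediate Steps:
h = 32
d(g, Y) = -2 + Y
A(F, S) = -518 + F*S
I = 66564 (I = 258² = 66564)
√(A(d(h, 19), -143) + I) = √((-518 + (-2 + 19)*(-143)) + 66564) = √((-518 + 17*(-143)) + 66564) = √((-518 - 2431) + 66564) = √(-2949 + 66564) = √63615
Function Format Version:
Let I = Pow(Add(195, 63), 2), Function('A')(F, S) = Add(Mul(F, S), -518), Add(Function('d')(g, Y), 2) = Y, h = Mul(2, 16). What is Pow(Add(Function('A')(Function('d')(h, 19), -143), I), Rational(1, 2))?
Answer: Pow(63615, Rational(1, 2)) ≈ 252.22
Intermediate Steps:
h = 32
Function('d')(g, Y) = Add(-2, Y)
Function('A')(F, S) = Add(-518, Mul(F, S))
I = 66564 (I = Pow(258, 2) = 66564)
Pow(Add(Function('A')(Function('d')(h, 19), -143), I), Rational(1, 2)) = Pow(Add(Add(-518, Mul(Add(-2, 19), -143)), 66564), Rational(1, 2)) = Pow(Add(Add(-518, Mul(17, -143)), 66564), Rational(1, 2)) = Pow(Add(Add(-518, -2431), 66564), Rational(1, 2)) = Pow(Add(-2949, 66564), Rational(1, 2)) = Pow(63615, Rational(1, 2))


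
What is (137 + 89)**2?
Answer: 51076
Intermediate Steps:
(137 + 89)**2 = 226**2 = 51076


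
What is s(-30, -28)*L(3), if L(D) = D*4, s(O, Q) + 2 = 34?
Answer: 384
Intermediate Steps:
s(O, Q) = 32 (s(O, Q) = -2 + 34 = 32)
L(D) = 4*D
s(-30, -28)*L(3) = 32*(4*3) = 32*12 = 384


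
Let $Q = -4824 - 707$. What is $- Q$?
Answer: $5531$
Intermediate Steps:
$Q = -5531$ ($Q = -4824 - 707 = -5531$)
$- Q = \left(-1\right) \left(-5531\right) = 5531$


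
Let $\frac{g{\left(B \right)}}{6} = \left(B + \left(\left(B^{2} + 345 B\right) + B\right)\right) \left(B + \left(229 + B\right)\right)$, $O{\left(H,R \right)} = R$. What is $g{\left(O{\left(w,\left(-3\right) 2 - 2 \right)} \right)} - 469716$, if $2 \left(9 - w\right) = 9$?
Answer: $-3935652$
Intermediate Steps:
$w = \frac{9}{2}$ ($w = 9 - \frac{9}{2} = \frac{9}{2} \approx 4.5$)
$g{\left(B \right)} = 6 \left(229 + 2 B\right) \left(B^{2} + 347 B\right)$ ($g{\left(B \right)} = 6 \left(B + \left(\left(B^{2} + 345 B\right) + B\right)\right) \left(B + \left(229 + B\right)\right) = 6 \left(B + \left(B^{2} + 346 B\right)\right) \left(229 + 2 B\right) = 6 \left(B^{2} + 347 B\right) \left(229 + 2 B\right) = 6 \left(229 + 2 B\right) \left(B^{2} + 347 B\right)$)
$g{\left(O{\left(w,\left(-3\right) 2 - 2 \right)} \right)} - 469716 = 6 \left(\left(-3\right) 2 - 2\right) \left(79463 + 2 \left(\left(-3\right) 2 - 2\right)^{2} + 923 \left(\left(-3\right) 2 - 2\right)\right) - 469716 = 6 \left(-6 - 2\right) \left(79463 + 2 \left(-6 - 2\right)^{2} + 923 \left(-6 - 2\right)\right) - 469716 = 6 \left(-8\right) \left(79463 + 2 \left(-8\right)^{2} + 923 \left(-8\right)\right) - 469716 = 6 \left(-8\right) \left(79463 + 2 \cdot 64 - 7384\right) - 469716 = 6 \left(-8\right) \left(79463 + 128 - 7384\right) - 469716 = 6 \left(-8\right) 72207 - 469716 = -3465936 - 469716 = -3935652$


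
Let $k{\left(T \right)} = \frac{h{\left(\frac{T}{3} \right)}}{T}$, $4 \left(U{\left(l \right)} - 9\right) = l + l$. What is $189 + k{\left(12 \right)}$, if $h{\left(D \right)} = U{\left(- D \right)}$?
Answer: $\frac{2275}{12} \approx 189.58$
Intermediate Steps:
$U{\left(l \right)} = 9 + \frac{l}{2}$ ($U{\left(l \right)} = 9 + \frac{l + l}{4} = 9 + \frac{2 l}{4} = 9 + \frac{l}{2}$)
$h{\left(D \right)} = 9 - \frac{D}{2}$ ($h{\left(D \right)} = 9 + \frac{\left(-1\right) D}{2} = 9 - \frac{D}{2}$)
$k{\left(T \right)} = \frac{9 - \frac{T}{6}}{T}$ ($k{\left(T \right)} = \frac{9 - \frac{T \frac{1}{3}}{2}}{T} = \frac{9 - \frac{\frac{1}{3} T}{2}}{T} = \frac{9 - \frac{T}{6}}{T}$)
$189 + k{\left(12 \right)} = 189 + \frac{54 - 12}{6 \cdot 12} = 189 + \frac{1}{6} \cdot \frac{1}{12} \left(54 - 12\right) = 189 + \frac{1}{6} \cdot \frac{1}{12} \cdot 42 = 189 + \frac{7}{12} = \frac{2275}{12}$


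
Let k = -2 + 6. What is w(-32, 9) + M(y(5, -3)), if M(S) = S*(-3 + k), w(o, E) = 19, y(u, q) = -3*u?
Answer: 4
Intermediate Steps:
k = 4
M(S) = S (M(S) = S*(-3 + 4) = S*1 = S)
w(-32, 9) + M(y(5, -3)) = 19 - 3*5 = 19 - 15 = 4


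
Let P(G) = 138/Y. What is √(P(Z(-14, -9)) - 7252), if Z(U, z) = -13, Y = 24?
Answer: I*√28985/2 ≈ 85.125*I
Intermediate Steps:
P(G) = 23/4 (P(G) = 138/24 = 138*(1/24) = 23/4)
√(P(Z(-14, -9)) - 7252) = √(23/4 - 7252) = √(-28985/4) = I*√28985/2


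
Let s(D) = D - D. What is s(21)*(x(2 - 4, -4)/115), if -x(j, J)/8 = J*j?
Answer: 0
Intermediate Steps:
x(j, J) = -8*J*j
s(D) = 0
s(21)*(x(2 - 4, -4)/115) = 0*(-8*(-4)*(2 - 4)/115) = 0*(-8*(-4)*(-2)*(1/115)) = 0*(-64*1/115) = 0*(-64/115) = 0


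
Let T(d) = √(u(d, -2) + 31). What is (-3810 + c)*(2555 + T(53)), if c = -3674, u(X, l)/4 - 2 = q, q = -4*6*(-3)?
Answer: -19121620 - 7484*√327 ≈ -1.9257e+7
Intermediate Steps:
q = 72 (q = -24*(-3) = 72)
u(X, l) = 296 (u(X, l) = 8 + 4*72 = 8 + 288 = 296)
T(d) = √327 (T(d) = √(296 + 31) = √327)
(-3810 + c)*(2555 + T(53)) = (-3810 - 3674)*(2555 + √327) = -7484*(2555 + √327) = -19121620 - 7484*√327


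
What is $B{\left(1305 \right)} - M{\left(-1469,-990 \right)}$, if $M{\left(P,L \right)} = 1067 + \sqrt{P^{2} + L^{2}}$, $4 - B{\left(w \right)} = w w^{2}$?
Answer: $-2222448688 - \sqrt{3138061} \approx -2.2224 \cdot 10^{9}$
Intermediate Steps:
$B{\left(w \right)} = 4 - w^{3}$ ($B{\left(w \right)} = 4 - w w^{2} = 4 - w^{3}$)
$M{\left(P,L \right)} = 1067 + \sqrt{L^{2} + P^{2}}$
$B{\left(1305 \right)} - M{\left(-1469,-990 \right)} = \left(4 - 1305^{3}\right) - \left(1067 + \sqrt{\left(-990\right)^{2} + \left(-1469\right)^{2}}\right) = \left(4 - 2222447625\right) - \left(1067 + \sqrt{980100 + 2157961}\right) = \left(4 - 2222447625\right) - \left(1067 + \sqrt{3138061}\right) = -2222447621 - \left(1067 + \sqrt{3138061}\right) = -2222448688 - \sqrt{3138061}$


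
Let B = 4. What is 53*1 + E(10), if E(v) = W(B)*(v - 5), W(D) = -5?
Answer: 28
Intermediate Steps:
E(v) = 25 - 5*v (E(v) = -5*(v - 5) = -5*(-5 + v) = 25 - 5*v)
53*1 + E(10) = 53*1 + (25 - 5*10) = 53 + (25 - 50) = 53 - 25 = 28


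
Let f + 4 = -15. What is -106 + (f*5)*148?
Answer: -14166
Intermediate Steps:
f = -19 (f = -4 - 15 = -19)
-106 + (f*5)*148 = -106 - 19*5*148 = -106 - 95*148 = -106 - 14060 = -14166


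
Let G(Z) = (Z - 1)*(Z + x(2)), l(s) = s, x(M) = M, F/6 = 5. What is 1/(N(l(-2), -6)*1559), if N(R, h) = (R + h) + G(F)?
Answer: 1/1434280 ≈ 6.9721e-7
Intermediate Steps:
F = 30 (F = 6*5 = 30)
G(Z) = (-1 + Z)*(2 + Z) (G(Z) = (Z - 1)*(Z + 2) = (-1 + Z)*(2 + Z))
N(R, h) = 928 + R + h (N(R, h) = (R + h) + (-2 + 30 + 30**2) = (R + h) + (-2 + 30 + 900) = (R + h) + 928 = 928 + R + h)
1/(N(l(-2), -6)*1559) = 1/((928 - 2 - 6)*1559) = 1/(920*1559) = 1/1434280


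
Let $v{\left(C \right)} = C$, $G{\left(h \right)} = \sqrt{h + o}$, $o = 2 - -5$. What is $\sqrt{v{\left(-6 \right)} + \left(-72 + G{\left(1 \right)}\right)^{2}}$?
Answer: $\sqrt{5186 - 288 \sqrt{2}} \approx 69.128$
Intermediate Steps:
$o = 7$ ($o = 2 + 5 = 7$)
$G{\left(h \right)} = \sqrt{7 + h}$ ($G{\left(h \right)} = \sqrt{h + 7} = \sqrt{7 + h}$)
$\sqrt{v{\left(-6 \right)} + \left(-72 + G{\left(1 \right)}\right)^{2}} = \sqrt{-6 + \left(-72 + \sqrt{7 + 1}\right)^{2}} = \sqrt{-6 + \left(-72 + \sqrt{8}\right)^{2}} = \sqrt{-6 + \left(-72 + 2 \sqrt{2}\right)^{2}}$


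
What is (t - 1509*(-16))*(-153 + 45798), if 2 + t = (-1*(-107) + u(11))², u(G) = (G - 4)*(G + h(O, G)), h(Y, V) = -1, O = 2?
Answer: 2531973795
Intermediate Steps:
u(G) = (-1 + G)*(-4 + G) (u(G) = (G - 4)*(G - 1) = (-4 + G)*(-1 + G) = (-1 + G)*(-4 + G))
t = 31327 (t = -2 + (-1*(-107) + (4 + 11² - 5*11))² = -2 + (107 + (4 + 121 - 55))² = -2 + (107 + 70)² = -2 + 177² = -2 + 31329 = 31327)
(t - 1509*(-16))*(-153 + 45798) = (31327 - 1509*(-16))*(-153 + 45798) = (31327 + 24144)*45645 = 55471*45645 = 2531973795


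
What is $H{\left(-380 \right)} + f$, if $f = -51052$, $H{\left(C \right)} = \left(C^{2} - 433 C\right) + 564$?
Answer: $258452$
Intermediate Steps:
$H{\left(C \right)} = 564 + C^{2} - 433 C$
$H{\left(-380 \right)} + f = \left(564 + \left(-380\right)^{2} - -164540\right) - 51052 = \left(564 + 144400 + 164540\right) - 51052 = 309504 - 51052 = 258452$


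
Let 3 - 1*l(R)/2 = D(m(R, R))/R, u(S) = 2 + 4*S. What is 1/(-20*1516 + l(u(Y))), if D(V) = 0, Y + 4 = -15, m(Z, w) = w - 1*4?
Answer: -1/30314 ≈ -3.2988e-5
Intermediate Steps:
m(Z, w) = -4 + w (m(Z, w) = w - 4 = -4 + w)
Y = -19 (Y = -4 - 15 = -19)
l(R) = 6 (l(R) = 6 - 0/R = 6 - 2*0 = 6 + 0 = 6)
1/(-20*1516 + l(u(Y))) = 1/(-20*1516 + 6) = 1/(-30320 + 6) = 1/(-30314) = -1/30314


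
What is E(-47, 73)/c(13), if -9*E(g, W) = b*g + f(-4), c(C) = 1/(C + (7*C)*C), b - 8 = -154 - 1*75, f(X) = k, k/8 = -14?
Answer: -4096300/3 ≈ -1.3654e+6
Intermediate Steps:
k = -112 (k = 8*(-14) = -112)
f(X) = -112
b = -221 (b = 8 + (-154 - 1*75) = 8 + (-154 - 75) = 8 - 229 = -221)
c(C) = 1/(C + 7*C²)
E(g, W) = 112/9 + 221*g/9 (E(g, W) = -(-221*g - 112)/9 = -(-112 - 221*g)/9 = 112/9 + 221*g/9)
E(-47, 73)/c(13) = (112/9 + (221/9)*(-47))/((1/(13*(1 + 7*13)))) = (112/9 - 10387/9)/((1/(13*(1 + 91)))) = -3425/(3*((1/13)/92)) = -3425/(3*((1/13)*(1/92))) = -3425/(3*1/1196) = -3425/3*1196 = -4096300/3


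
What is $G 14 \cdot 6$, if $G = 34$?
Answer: $2856$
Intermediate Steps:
$G 14 \cdot 6 = 34 \cdot 14 \cdot 6 = 476 \cdot 6 = 2856$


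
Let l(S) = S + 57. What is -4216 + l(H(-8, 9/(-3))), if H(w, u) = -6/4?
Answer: -8321/2 ≈ -4160.5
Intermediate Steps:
H(w, u) = -3/2 (H(w, u) = -6*¼ = -3/2)
l(S) = 57 + S
-4216 + l(H(-8, 9/(-3))) = -4216 + (57 - 3/2) = -4216 + 111/2 = -8321/2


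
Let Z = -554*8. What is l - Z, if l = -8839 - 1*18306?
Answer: -22713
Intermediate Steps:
Z = -4432
l = -27145 (l = -8839 - 18306 = -27145)
l - Z = -27145 - 1*(-4432) = -27145 + 4432 = -22713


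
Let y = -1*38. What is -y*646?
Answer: 24548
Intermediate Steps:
y = -38
-y*646 = -1*(-38)*646 = 38*646 = 24548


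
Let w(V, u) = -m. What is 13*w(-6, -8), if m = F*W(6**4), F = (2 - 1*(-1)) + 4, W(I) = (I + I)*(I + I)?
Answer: -611380224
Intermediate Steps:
W(I) = 4*I**2 (W(I) = (2*I)*(2*I) = 4*I**2)
F = 7 (F = (2 + 1) + 4 = 3 + 4 = 7)
m = 47029248 (m = 7*(4*(6**4)**2) = 7*(4*1296**2) = 7*(4*1679616) = 7*6718464 = 47029248)
w(V, u) = -47029248 (w(V, u) = -1*47029248 = -47029248)
13*w(-6, -8) = 13*(-47029248) = -611380224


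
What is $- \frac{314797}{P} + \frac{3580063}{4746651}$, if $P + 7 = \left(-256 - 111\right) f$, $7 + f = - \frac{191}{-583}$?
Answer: $- \frac{866040566392214}{6757090284399} \approx -128.17$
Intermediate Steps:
$f = - \frac{3890}{583}$ ($f = -7 - \frac{191}{-583} = -7 - - \frac{191}{583} = -7 + \frac{191}{583} = - \frac{3890}{583} \approx -6.6724$)
$P = \frac{1423549}{583}$ ($P = -7 + \left(-256 - 111\right) \left(- \frac{3890}{583}\right) = -7 - - \frac{1427630}{583} = -7 + \frac{1427630}{583} = \frac{1423549}{583} \approx 2441.8$)
$- \frac{314797}{P} + \frac{3580063}{4746651} = - \frac{314797}{\frac{1423549}{583}} + \frac{3580063}{4746651} = \left(-314797\right) \frac{583}{1423549} + 3580063 \cdot \frac{1}{4746651} = - \frac{183526651}{1423549} + \frac{3580063}{4746651} = - \frac{866040566392214}{6757090284399}$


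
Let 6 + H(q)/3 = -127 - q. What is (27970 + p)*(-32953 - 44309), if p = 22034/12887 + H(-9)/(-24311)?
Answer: -96725683911493848/44756551 ≈ -2.1612e+9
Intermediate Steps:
H(q) = -399 - 3*q (H(q) = -18 + 3*(-127 - q) = -18 + (-381 - 3*q) = -399 - 3*q)
p = 77208934/44756551 (p = 22034/12887 + (-399 - 3*(-9))/(-24311) = 22034*(1/12887) + (-399 + 27)*(-1/24311) = 22034/12887 - 372*(-1/24311) = 22034/12887 + 372/24311 = 77208934/44756551 ≈ 1.7251)
(27970 + p)*(-32953 - 44309) = (27970 + 77208934/44756551)*(-32953 - 44309) = (1251917940404/44756551)*(-77262) = -96725683911493848/44756551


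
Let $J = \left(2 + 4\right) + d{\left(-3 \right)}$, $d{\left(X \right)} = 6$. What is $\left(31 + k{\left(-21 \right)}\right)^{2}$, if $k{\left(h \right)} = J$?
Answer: $1849$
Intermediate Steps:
$J = 12$ ($J = \left(2 + 4\right) + 6 = 6 + 6 = 12$)
$k{\left(h \right)} = 12$
$\left(31 + k{\left(-21 \right)}\right)^{2} = \left(31 + 12\right)^{2} = 43^{2} = 1849$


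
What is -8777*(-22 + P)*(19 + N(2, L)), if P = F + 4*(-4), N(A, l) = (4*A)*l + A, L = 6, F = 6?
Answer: 19379616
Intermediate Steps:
N(A, l) = A + 4*A*l (N(A, l) = 4*A*l + A = A + 4*A*l)
P = -10 (P = 6 + 4*(-4) = 6 - 16 = -10)
-8777*(-22 + P)*(19 + N(2, L)) = -8777*(-22 - 10)*(19 + 2*(1 + 4*6)) = -(-280864)*(19 + 2*(1 + 24)) = -(-280864)*(19 + 2*25) = -(-280864)*(19 + 50) = -(-280864)*69 = -8777*(-2208) = 19379616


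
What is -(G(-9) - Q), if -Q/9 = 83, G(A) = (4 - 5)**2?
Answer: -748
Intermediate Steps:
G(A) = 1 (G(A) = (-1)**2 = 1)
Q = -747 (Q = -9*83 = -747)
-(G(-9) - Q) = -(1 - 1*(-747)) = -(1 + 747) = -1*748 = -748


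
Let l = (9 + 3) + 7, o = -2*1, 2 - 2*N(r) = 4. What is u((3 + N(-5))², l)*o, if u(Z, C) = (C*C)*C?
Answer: -13718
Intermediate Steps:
N(r) = -1 (N(r) = 1 - ½*4 = 1 - 2 = -1)
o = -2
l = 19 (l = 12 + 7 = 19)
u(Z, C) = C³ (u(Z, C) = C²*C = C³)
u((3 + N(-5))², l)*o = 19³*(-2) = 6859*(-2) = -13718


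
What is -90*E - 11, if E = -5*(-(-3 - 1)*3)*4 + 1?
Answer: 21499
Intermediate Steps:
E = -239 (E = -5*(-(-4)*3)*4 + 1 = -5*(-1*(-12))*4 + 1 = -60*4 + 1 = -5*48 + 1 = -240 + 1 = -239)
-90*E - 11 = -90*(-239) - 11 = 21510 - 11 = 21499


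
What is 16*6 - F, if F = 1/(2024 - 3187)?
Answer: 111649/1163 ≈ 96.001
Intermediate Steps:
F = -1/1163 (F = 1/(-1163) = -1/1163 ≈ -0.00085985)
16*6 - F = 16*6 - 1*(-1/1163) = 96 + 1/1163 = 111649/1163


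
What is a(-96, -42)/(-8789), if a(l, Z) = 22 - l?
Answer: -118/8789 ≈ -0.013426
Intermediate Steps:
a(-96, -42)/(-8789) = (22 - 1*(-96))/(-8789) = (22 + 96)*(-1/8789) = 118*(-1/8789) = -118/8789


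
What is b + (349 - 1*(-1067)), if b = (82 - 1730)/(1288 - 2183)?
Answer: 1268968/895 ≈ 1417.8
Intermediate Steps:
b = 1648/895 (b = -1648/(-895) = -1648*(-1/895) = 1648/895 ≈ 1.8413)
b + (349 - 1*(-1067)) = 1648/895 + (349 - 1*(-1067)) = 1648/895 + (349 + 1067) = 1648/895 + 1416 = 1268968/895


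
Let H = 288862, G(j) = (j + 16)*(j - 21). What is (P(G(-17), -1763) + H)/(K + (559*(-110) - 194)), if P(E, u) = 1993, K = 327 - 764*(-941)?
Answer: 290855/657567 ≈ 0.44232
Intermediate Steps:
G(j) = (-21 + j)*(16 + j) (G(j) = (16 + j)*(-21 + j) = (-21 + j)*(16 + j))
K = 719251 (K = 327 + 718924 = 719251)
(P(G(-17), -1763) + H)/(K + (559*(-110) - 194)) = (1993 + 288862)/(719251 + (559*(-110) - 194)) = 290855/(719251 + (-61490 - 194)) = 290855/(719251 - 61684) = 290855/657567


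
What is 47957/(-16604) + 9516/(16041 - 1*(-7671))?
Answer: -224165/90136 ≈ -2.4870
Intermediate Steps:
47957/(-16604) + 9516/(16041 - 1*(-7671)) = 47957*(-1/16604) + 9516/(16041 + 7671) = -6851/2372 + 9516/23712 = -6851/2372 + 9516*(1/23712) = -6851/2372 + 61/152 = -224165/90136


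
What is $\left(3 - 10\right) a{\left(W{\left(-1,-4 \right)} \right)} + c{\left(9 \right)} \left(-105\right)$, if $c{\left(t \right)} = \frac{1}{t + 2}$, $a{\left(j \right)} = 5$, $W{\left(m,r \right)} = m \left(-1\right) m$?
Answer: $- \frac{490}{11} \approx -44.545$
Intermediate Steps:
$W{\left(m,r \right)} = - m^{2}$ ($W{\left(m,r \right)} = - m m = - m^{2}$)
$c{\left(t \right)} = \frac{1}{2 + t}$
$\left(3 - 10\right) a{\left(W{\left(-1,-4 \right)} \right)} + c{\left(9 \right)} \left(-105\right) = \left(3 - 10\right) 5 + \frac{1}{2 + 9} \left(-105\right) = \left(-7\right) 5 + \frac{1}{11} \left(-105\right) = -35 + \frac{1}{11} \left(-105\right) = -35 - \frac{105}{11} = - \frac{490}{11}$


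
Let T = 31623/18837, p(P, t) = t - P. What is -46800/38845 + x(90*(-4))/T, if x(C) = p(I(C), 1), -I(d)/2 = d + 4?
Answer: -34782346521/81893029 ≈ -424.73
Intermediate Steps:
I(d) = -8 - 2*d (I(d) = -2*(d + 4) = -2*(4 + d) = -8 - 2*d)
x(C) = 9 + 2*C (x(C) = 1 - (-8 - 2*C) = 1 + (8 + 2*C) = 9 + 2*C)
T = 10541/6279 (T = 31623*(1/18837) = 10541/6279 ≈ 1.6788)
-46800/38845 + x(90*(-4))/T = -46800/38845 + (9 + 2*(90*(-4)))/(10541/6279) = -46800*1/38845 + (9 + 2*(-360))*(6279/10541) = -9360/7769 + (9 - 720)*(6279/10541) = -9360/7769 - 711*6279/10541 = -9360/7769 - 4464369/10541 = -34782346521/81893029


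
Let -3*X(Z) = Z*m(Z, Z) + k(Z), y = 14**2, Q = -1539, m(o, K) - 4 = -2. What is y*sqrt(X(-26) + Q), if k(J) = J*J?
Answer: 196*I*sqrt(1747) ≈ 8192.2*I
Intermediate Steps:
m(o, K) = 2 (m(o, K) = 4 - 2 = 2)
k(J) = J**2
y = 196
X(Z) = -2*Z/3 - Z**2/3 (X(Z) = -(Z*2 + Z**2)/3 = -(2*Z + Z**2)/3 = -(Z**2 + 2*Z)/3 = -2*Z/3 - Z**2/3)
y*sqrt(X(-26) + Q) = 196*sqrt((1/3)*(-26)*(-2 - 1*(-26)) - 1539) = 196*sqrt((1/3)*(-26)*(-2 + 26) - 1539) = 196*sqrt((1/3)*(-26)*24 - 1539) = 196*sqrt(-208 - 1539) = 196*sqrt(-1747) = 196*(I*sqrt(1747)) = 196*I*sqrt(1747)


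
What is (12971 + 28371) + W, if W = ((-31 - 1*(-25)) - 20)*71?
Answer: 39496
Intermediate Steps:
W = -1846 (W = ((-31 + 25) - 20)*71 = (-6 - 20)*71 = -26*71 = -1846)
(12971 + 28371) + W = (12971 + 28371) - 1846 = 41342 - 1846 = 39496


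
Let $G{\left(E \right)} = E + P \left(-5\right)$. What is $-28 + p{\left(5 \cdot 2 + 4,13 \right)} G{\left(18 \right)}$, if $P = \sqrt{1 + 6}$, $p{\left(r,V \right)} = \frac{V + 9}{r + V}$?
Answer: $- \frac{40}{3} - \frac{110 \sqrt{7}}{27} \approx -24.112$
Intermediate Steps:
$p{\left(r,V \right)} = \frac{9 + V}{V + r}$
$P = \sqrt{7} \approx 2.6458$
$G{\left(E \right)} = E - 5 \sqrt{7}$ ($G{\left(E \right)} = E + \sqrt{7} \left(-5\right) = E - 5 \sqrt{7}$)
$-28 + p{\left(5 \cdot 2 + 4,13 \right)} G{\left(18 \right)} = -28 + \frac{9 + 13}{13 + \left(5 \cdot 2 + 4\right)} \left(18 - 5 \sqrt{7}\right) = -28 + \frac{1}{13 + \left(10 + 4\right)} 22 \left(18 - 5 \sqrt{7}\right) = -28 + \frac{1}{13 + 14} \cdot 22 \left(18 - 5 \sqrt{7}\right) = -28 + \frac{1}{27} \cdot 22 \left(18 - 5 \sqrt{7}\right) = -28 + \frac{22 \left(18 - 5 \sqrt{7}\right)}{27} = -28 + \left(\frac{44}{3} - \frac{110 \sqrt{7}}{27}\right) = - \frac{40}{3} - \frac{110 \sqrt{7}}{27}$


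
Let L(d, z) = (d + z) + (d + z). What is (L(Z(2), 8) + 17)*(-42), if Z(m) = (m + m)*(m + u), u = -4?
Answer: -714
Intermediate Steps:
Z(m) = 2*m*(-4 + m) (Z(m) = (m + m)*(m - 4) = (2*m)*(-4 + m) = 2*m*(-4 + m))
L(d, z) = 2*d + 2*z
(L(Z(2), 8) + 17)*(-42) = ((2*(2*2*(-4 + 2)) + 2*8) + 17)*(-42) = ((2*(2*2*(-2)) + 16) + 17)*(-42) = ((2*(-8) + 16) + 17)*(-42) = ((-16 + 16) + 17)*(-42) = (0 + 17)*(-42) = 17*(-42) = -714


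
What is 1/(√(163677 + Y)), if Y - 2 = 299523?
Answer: √482/14942 ≈ 0.0014693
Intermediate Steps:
Y = 299525 (Y = 2 + 299523 = 299525)
1/(√(163677 + Y)) = 1/(√(163677 + 299525)) = 1/(√463202) = 1/(31*√482) = √482/14942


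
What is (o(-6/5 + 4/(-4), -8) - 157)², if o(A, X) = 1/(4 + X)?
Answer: 395641/16 ≈ 24728.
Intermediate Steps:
(o(-6/5 + 4/(-4), -8) - 157)² = (1/(4 - 8) - 157)² = (1/(-4) - 157)² = (-¼ - 157)² = (-629/4)² = 395641/16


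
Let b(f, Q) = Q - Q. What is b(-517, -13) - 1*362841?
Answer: -362841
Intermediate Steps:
b(f, Q) = 0
b(-517, -13) - 1*362841 = 0 - 1*362841 = 0 - 362841 = -362841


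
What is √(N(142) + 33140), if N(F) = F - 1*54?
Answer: 6*√923 ≈ 182.29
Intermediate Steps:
N(F) = -54 + F (N(F) = F - 54 = -54 + F)
√(N(142) + 33140) = √((-54 + 142) + 33140) = √(88 + 33140) = √33228 = 6*√923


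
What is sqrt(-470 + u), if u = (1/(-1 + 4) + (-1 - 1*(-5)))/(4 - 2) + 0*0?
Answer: I*sqrt(16842)/6 ≈ 21.629*I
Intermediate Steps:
u = 13/6 (u = (1/3 + (-1 + 5))/2 + 0 = (1/3 + 4)*(1/2) + 0 = (13/3)*(1/2) + 0 = 13/6 + 0 = 13/6 ≈ 2.1667)
sqrt(-470 + u) = sqrt(-470 + 13/6) = sqrt(-2807/6) = I*sqrt(16842)/6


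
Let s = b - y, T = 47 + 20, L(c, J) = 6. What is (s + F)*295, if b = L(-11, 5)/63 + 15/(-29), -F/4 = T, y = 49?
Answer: -57026450/609 ≈ -93640.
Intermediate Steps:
T = 67
F = -268 (F = -4*67 = -268)
b = -257/609 (b = 6/63 + 15/(-29) = 6*(1/63) + 15*(-1/29) = 2/21 - 15/29 = -257/609 ≈ -0.42200)
s = -30098/609 (s = -257/609 - 1*49 = -257/609 - 49 = -30098/609 ≈ -49.422)
(s + F)*295 = (-30098/609 - 268)*295 = -193310/609*295 = -57026450/609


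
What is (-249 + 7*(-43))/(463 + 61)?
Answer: -275/262 ≈ -1.0496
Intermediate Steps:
(-249 + 7*(-43))/(463 + 61) = (-249 - 301)/524 = -550*1/524 = -275/262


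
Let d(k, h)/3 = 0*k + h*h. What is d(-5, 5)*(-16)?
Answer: -1200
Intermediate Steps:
d(k, h) = 3*h**2 (d(k, h) = 3*(0*k + h*h) = 3*(0 + h**2) = 3*h**2)
d(-5, 5)*(-16) = (3*5**2)*(-16) = (3*25)*(-16) = 75*(-16) = -1200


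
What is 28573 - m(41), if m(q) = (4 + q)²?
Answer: 26548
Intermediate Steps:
28573 - m(41) = 28573 - (4 + 41)² = 28573 - 1*45² = 28573 - 1*2025 = 28573 - 2025 = 26548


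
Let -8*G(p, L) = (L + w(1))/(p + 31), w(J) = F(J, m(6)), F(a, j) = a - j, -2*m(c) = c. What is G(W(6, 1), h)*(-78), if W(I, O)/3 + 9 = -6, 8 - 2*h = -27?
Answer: -1677/112 ≈ -14.973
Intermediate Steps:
h = 35/2 (h = 4 - ½*(-27) = 4 + 27/2 = 35/2 ≈ 17.500)
m(c) = -c/2
W(I, O) = -45 (W(I, O) = -27 + 3*(-6) = -27 - 18 = -45)
w(J) = 3 + J (w(J) = J - (-1)*6/2 = J - 1*(-3) = J + 3 = 3 + J)
G(p, L) = -(4 + L)/(8*(31 + p)) (G(p, L) = -(L + (3 + 1))/(8*(p + 31)) = -(L + 4)/(8*(31 + p)) = -(4 + L)/(8*(31 + p)))
G(W(6, 1), h)*(-78) = ((-4 - 1*35/2)/(8*(31 - 45)))*(-78) = ((⅛)*(-4 - 35/2)/(-14))*(-78) = ((⅛)*(-1/14)*(-43/2))*(-78) = (43/224)*(-78) = -1677/112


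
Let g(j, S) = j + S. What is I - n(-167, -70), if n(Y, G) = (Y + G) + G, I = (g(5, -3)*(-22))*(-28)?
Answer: 1539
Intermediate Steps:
g(j, S) = S + j
I = 1232 (I = ((-3 + 5)*(-22))*(-28) = (2*(-22))*(-28) = -44*(-28) = 1232)
n(Y, G) = Y + 2*G (n(Y, G) = (G + Y) + G = Y + 2*G)
I - n(-167, -70) = 1232 - (-167 + 2*(-70)) = 1232 - (-167 - 140) = 1232 - 1*(-307) = 1232 + 307 = 1539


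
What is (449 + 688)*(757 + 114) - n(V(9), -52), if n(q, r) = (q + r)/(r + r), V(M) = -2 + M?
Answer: 102993963/104 ≈ 9.9033e+5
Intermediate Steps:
n(q, r) = (q + r)/(2*r) (n(q, r) = (q + r)/((2*r)) = (q + r)*(1/(2*r)) = (q + r)/(2*r))
(449 + 688)*(757 + 114) - n(V(9), -52) = (449 + 688)*(757 + 114) - ((-2 + 9) - 52)/(2*(-52)) = 1137*871 - (-1)*(7 - 52)/(2*52) = 990327 - (-1)*(-45)/(2*52) = 990327 - 1*45/104 = 990327 - 45/104 = 102993963/104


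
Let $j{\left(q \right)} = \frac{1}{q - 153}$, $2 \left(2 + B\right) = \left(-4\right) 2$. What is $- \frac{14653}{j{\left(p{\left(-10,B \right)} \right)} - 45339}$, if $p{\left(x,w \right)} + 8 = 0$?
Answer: $\frac{2359133}{7299580} \approx 0.32319$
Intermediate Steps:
$B = -6$ ($B = -2 + \frac{\left(-4\right) 2}{2} = -2 + \frac{1}{2} \left(-8\right) = -2 - 4 = -6$)
$p{\left(x,w \right)} = -8$ ($p{\left(x,w \right)} = -8 + 0 = -8$)
$j{\left(q \right)} = \frac{1}{-153 + q}$
$- \frac{14653}{j{\left(p{\left(-10,B \right)} \right)} - 45339} = - \frac{14653}{\frac{1}{-153 - 8} - 45339} = - \frac{14653}{\frac{1}{-161} - 45339} = - \frac{14653}{- \frac{1}{161} - 45339} = - \frac{14653}{- \frac{7299580}{161}} = \left(-14653\right) \left(- \frac{161}{7299580}\right) = \frac{2359133}{7299580}$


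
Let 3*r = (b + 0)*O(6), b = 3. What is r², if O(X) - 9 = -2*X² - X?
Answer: 4761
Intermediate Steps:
O(X) = 9 - X - 2*X² (O(X) = 9 + (-2*X² - X) = 9 + (-X - 2*X²) = 9 - X - 2*X²)
r = -69 (r = ((3 + 0)*(9 - 1*6 - 2*6²))/3 = (3*(9 - 6 - 2*36))/3 = (3*(9 - 6 - 72))/3 = (3*(-69))/3 = (⅓)*(-207) = -69)
r² = (-69)² = 4761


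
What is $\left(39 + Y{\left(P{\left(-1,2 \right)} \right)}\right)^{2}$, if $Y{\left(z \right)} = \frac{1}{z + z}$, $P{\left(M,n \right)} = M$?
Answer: $\frac{5929}{4} \approx 1482.3$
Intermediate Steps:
$Y{\left(z \right)} = \frac{1}{2 z}$
$\left(39 + Y{\left(P{\left(-1,2 \right)} \right)}\right)^{2} = \left(39 + \frac{1}{2 \left(-1\right)}\right)^{2} = \left(39 + \frac{1}{2} \left(-1\right)\right)^{2} = \left(39 - \frac{1}{2}\right)^{2} = \left(\frac{77}{2}\right)^{2} = \frac{5929}{4}$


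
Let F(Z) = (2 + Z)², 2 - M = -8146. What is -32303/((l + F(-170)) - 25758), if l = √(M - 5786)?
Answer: -39829599/3039397 + 32303*√2362/6078794 ≈ -12.846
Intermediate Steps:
M = 8148 (M = 2 - 1*(-8146) = 2 + 8146 = 8148)
l = √2362 (l = √(8148 - 5786) = √2362 ≈ 48.600)
-32303/((l + F(-170)) - 25758) = -32303/((√2362 + (2 - 170)²) - 25758) = -32303/((√2362 + (-168)²) - 25758) = -32303/((√2362 + 28224) - 25758) = -32303/((28224 + √2362) - 25758) = -32303/(2466 + √2362)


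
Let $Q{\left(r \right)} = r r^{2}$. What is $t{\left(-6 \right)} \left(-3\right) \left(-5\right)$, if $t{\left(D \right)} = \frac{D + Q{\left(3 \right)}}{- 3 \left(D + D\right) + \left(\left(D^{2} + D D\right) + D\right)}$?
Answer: $\frac{105}{34} \approx 3.0882$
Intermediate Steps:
$Q{\left(r \right)} = r^{3}$
$t{\left(D \right)} = \frac{27 + D}{- 5 D + 2 D^{2}}$ ($t{\left(D \right)} = \frac{D + 3^{3}}{- 3 \left(D + D\right) + \left(\left(D^{2} + D D\right) + D\right)} = \frac{D + 27}{- 3 \cdot 2 D + \left(\left(D^{2} + D^{2}\right) + D\right)} = \frac{27 + D}{- 6 D + \left(2 D^{2} + D\right)} = \frac{27 + D}{- 6 D + \left(D + 2 D^{2}\right)} = \frac{27 + D}{- 5 D + 2 D^{2}}$)
$t{\left(-6 \right)} \left(-3\right) \left(-5\right) = \frac{27 - 6}{\left(-6\right) \left(-5 + 2 \left(-6\right)\right)} \left(-3\right) \left(-5\right) = \left(- \frac{1}{6}\right) \frac{1}{-5 - 12} \cdot 21 \left(-3\right) \left(-5\right) = \left(- \frac{1}{6}\right) \frac{1}{-17} \cdot 21 \left(-3\right) \left(-5\right) = \left(- \frac{1}{6}\right) \left(- \frac{1}{17}\right) 21 \left(-3\right) \left(-5\right) = \frac{7}{34} \left(-3\right) \left(-5\right) = \left(- \frac{21}{34}\right) \left(-5\right) = \frac{105}{34}$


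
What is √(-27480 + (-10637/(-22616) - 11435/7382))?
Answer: 3*I*√43960799909952218/3794348 ≈ 165.77*I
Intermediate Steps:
√(-27480 + (-10637/(-22616) - 11435/7382)) = √(-27480 + (-10637*(-1/22616) - 11435*1/7382)) = √(-27480 + (967/2056 - 11435/7382)) = √(-27480 - 8185983/7588696) = √(-208545552063/7588696) = 3*I*√43960799909952218/3794348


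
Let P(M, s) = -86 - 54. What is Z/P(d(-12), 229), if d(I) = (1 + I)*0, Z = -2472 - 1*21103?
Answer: 4715/28 ≈ 168.39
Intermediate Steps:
Z = -23575 (Z = -2472 - 21103 = -23575)
d(I) = 0
P(M, s) = -140
Z/P(d(-12), 229) = -23575/(-140) = -23575*(-1/140) = 4715/28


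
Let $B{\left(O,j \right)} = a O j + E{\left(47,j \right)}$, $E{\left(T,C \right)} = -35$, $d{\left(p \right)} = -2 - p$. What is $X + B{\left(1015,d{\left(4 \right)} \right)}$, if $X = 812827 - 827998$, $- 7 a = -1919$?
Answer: $-1684736$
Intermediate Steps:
$a = \frac{1919}{7}$ ($a = \left(- \frac{1}{7}\right) \left(-1919\right) = \frac{1919}{7} \approx 274.14$)
$X = -15171$
$B{\left(O,j \right)} = -35 + \frac{1919 O j}{7}$ ($B{\left(O,j \right)} = \frac{1919 O}{7} j - 35 = \frac{1919 O j}{7} - 35 = -35 + \frac{1919 O j}{7}$)
$X + B{\left(1015,d{\left(4 \right)} \right)} = -15171 + \left(-35 + \frac{1919}{7} \cdot 1015 \left(-2 - 4\right)\right) = -15171 + \left(-35 + \frac{1919}{7} \cdot 1015 \left(-6\right)\right) = -15171 - 1669565 = -1684736$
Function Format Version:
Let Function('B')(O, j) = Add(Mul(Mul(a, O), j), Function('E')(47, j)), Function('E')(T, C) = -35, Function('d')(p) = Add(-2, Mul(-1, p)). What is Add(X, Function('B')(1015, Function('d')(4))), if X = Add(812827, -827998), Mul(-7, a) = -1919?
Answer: -1684736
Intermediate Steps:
a = Rational(1919, 7) (a = Mul(Rational(-1, 7), -1919) = Rational(1919, 7) ≈ 274.14)
X = -15171
Function('B')(O, j) = Add(-35, Mul(Rational(1919, 7), O, j)) (Function('B')(O, j) = Add(Mul(Mul(Rational(1919, 7), O), j), -35) = Add(Mul(Rational(1919, 7), O, j), -35) = Add(-35, Mul(Rational(1919, 7), O, j)))
Add(X, Function('B')(1015, Function('d')(4))) = Add(-15171, Add(-35, Mul(Rational(1919, 7), 1015, Add(-2, Mul(-1, 4))))) = Add(-15171, Add(-35, Mul(Rational(1919, 7), 1015, Add(-2, -4)))) = Add(-15171, Add(-35, Mul(Rational(1919, 7), 1015, -6))) = Add(-15171, Add(-35, -1669530)) = Add(-15171, -1669565) = -1684736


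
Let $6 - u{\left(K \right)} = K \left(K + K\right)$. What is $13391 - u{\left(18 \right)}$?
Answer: $14033$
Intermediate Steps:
$u{\left(K \right)} = 6 - 2 K^{2}$ ($u{\left(K \right)} = 6 - K \left(K + K\right) = 6 - K 2 K = 6 - 2 K^{2}$)
$13391 - u{\left(18 \right)} = 13391 - \left(6 - 2 \cdot 18^{2}\right) = 13391 - \left(6 - 648\right) = 13391 - -642 = 13391 + 642 = 14033$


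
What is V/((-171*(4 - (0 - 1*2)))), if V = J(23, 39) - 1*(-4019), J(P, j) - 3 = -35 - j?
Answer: -658/171 ≈ -3.8480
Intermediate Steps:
J(P, j) = -32 - j (J(P, j) = 3 + (-35 - j) = -32 - j)
V = 3948 (V = (-32 - 1*39) - 1*(-4019) = (-32 - 39) + 4019 = -71 + 4019 = 3948)
V/((-171*(4 - (0 - 1*2)))) = 3948/((-171*(4 - (0 - 1*2)))) = 3948/((-171*(4 - (0 - 2)))) = 3948/((-171*(4 - 1*(-2)))) = 3948/((-171*(4 + 2))) = 3948/((-171*6)) = 3948/(-1026) = 3948*(-1/1026) = -658/171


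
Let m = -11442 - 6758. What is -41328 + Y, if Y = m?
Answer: -59528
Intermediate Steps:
m = -18200
Y = -18200
-41328 + Y = -41328 - 18200 = -59528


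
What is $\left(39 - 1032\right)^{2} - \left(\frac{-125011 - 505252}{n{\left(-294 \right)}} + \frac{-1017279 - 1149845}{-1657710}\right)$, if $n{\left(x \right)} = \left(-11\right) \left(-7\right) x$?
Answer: $\frac{6167100436059863}{6254539830} \approx 9.8602 \cdot 10^{5}$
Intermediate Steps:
$n{\left(x \right)} = 77 x$
$\left(39 - 1032\right)^{2} - \left(\frac{-125011 - 505252}{n{\left(-294 \right)}} + \frac{-1017279 - 1149845}{-1657710}\right) = \left(39 - 1032\right)^{2} - \left(\frac{-125011 - 505252}{77 \left(-294\right)} + \frac{-1017279 - 1149845}{-1657710}\right) = \left(-993\right)^{2} - \left(- \frac{630263}{-22638} + \left(-1017279 - 1149845\right) \left(- \frac{1}{1657710}\right)\right) = 986049 - \left(\left(-630263\right) \left(- \frac{1}{22638}\right) - - \frac{1083562}{828855}\right) = 986049 - \left(\frac{630263}{22638} + \frac{1083562}{828855}\right) = 986049 - \frac{182308771807}{6254539830} = \frac{6167100436059863}{6254539830}$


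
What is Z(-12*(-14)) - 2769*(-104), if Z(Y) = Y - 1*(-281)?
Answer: 288425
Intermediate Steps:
Z(Y) = 281 + Y (Z(Y) = Y + 281 = 281 + Y)
Z(-12*(-14)) - 2769*(-104) = (281 - 12*(-14)) - 2769*(-104) = (281 + 168) + 287976 = 449 + 287976 = 288425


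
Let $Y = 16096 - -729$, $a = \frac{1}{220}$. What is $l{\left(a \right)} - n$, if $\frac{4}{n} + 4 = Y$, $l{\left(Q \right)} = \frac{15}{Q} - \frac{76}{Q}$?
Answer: $- \frac{225737824}{16821} \approx -13420.0$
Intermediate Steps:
$a = \frac{1}{220} \approx 0.0045455$
$Y = 16825$ ($Y = 16096 + 729 = 16825$)
$l{\left(Q \right)} = - \frac{61}{Q}$
$n = \frac{4}{16821}$ ($n = \frac{4}{-4 + 16825} = \frac{4}{16821} \approx 0.0002378$)
$l{\left(a \right)} - n = - 61 \frac{1}{\frac{1}{220}} - \frac{4}{16821} = \left(-61\right) 220 - \frac{4}{16821} = -13420 - \frac{4}{16821} = - \frac{225737824}{16821}$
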